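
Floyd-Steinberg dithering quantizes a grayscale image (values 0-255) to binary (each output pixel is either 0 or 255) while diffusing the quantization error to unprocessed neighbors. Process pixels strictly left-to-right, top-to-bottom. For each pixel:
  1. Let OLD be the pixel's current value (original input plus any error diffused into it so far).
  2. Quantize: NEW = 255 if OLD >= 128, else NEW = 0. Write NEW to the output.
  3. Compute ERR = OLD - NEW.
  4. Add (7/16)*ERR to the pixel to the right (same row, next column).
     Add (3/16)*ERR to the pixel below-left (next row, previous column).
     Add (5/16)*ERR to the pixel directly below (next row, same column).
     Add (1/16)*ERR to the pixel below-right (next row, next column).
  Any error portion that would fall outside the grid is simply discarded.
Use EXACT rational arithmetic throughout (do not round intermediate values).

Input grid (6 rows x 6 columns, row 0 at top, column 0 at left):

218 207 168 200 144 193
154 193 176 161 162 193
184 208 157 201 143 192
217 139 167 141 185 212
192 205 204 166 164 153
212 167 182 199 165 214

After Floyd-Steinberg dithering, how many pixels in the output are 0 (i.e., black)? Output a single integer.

(0,0): OLD=218 → NEW=255, ERR=-37
(0,1): OLD=3053/16 → NEW=255, ERR=-1027/16
(0,2): OLD=35819/256 → NEW=255, ERR=-29461/256
(0,3): OLD=612973/4096 → NEW=255, ERR=-431507/4096
(0,4): OLD=6416635/65536 → NEW=0, ERR=6416635/65536
(0,5): OLD=247291613/1048576 → NEW=255, ERR=-20095267/1048576
(1,0): OLD=33383/256 → NEW=255, ERR=-31897/256
(1,1): OLD=193617/2048 → NEW=0, ERR=193617/2048
(1,2): OLD=10330661/65536 → NEW=255, ERR=-6381019/65536
(1,3): OLD=25335233/262144 → NEW=0, ERR=25335233/262144
(1,4): OLD=3769874723/16777216 → NEW=255, ERR=-508315357/16777216
(1,5): OLD=48284872709/268435456 → NEW=255, ERR=-20166168571/268435456
(2,0): OLD=5334283/32768 → NEW=255, ERR=-3021557/32768
(2,1): OLD=179472041/1048576 → NEW=255, ERR=-87914839/1048576
(2,2): OLD=1911292219/16777216 → NEW=0, ERR=1911292219/16777216
(2,3): OLD=36141679907/134217728 → NEW=255, ERR=1916159267/134217728
(2,4): OLD=565786097385/4294967296 → NEW=255, ERR=-529430563095/4294967296
(2,5): OLD=7744703374575/68719476736 → NEW=0, ERR=7744703374575/68719476736
(3,0): OLD=2893462235/16777216 → NEW=255, ERR=-1384727845/16777216
(3,1): OLD=12386542911/134217728 → NEW=0, ERR=12386542911/134217728
(3,2): OLD=258141318381/1073741824 → NEW=255, ERR=-15662846739/1073741824
(3,3): OLD=8458471112583/68719476736 → NEW=0, ERR=8458471112583/68719476736
(3,4): OLD=122239843773735/549755813888 → NEW=255, ERR=-17947888767705/549755813888
(3,5): OLD=1981157522241001/8796093022208 → NEW=255, ERR=-261846198422039/8796093022208
(4,0): OLD=394087375349/2147483648 → NEW=255, ERR=-153520954891/2147483648
(4,1): OLD=6688800869489/34359738368 → NEW=255, ERR=-2072932414351/34359738368
(4,2): OLD=221984530617091/1099511627776 → NEW=255, ERR=-58390934465789/1099511627776
(4,3): OLD=3064517943452207/17592186044416 → NEW=255, ERR=-1421489497873873/17592186044416
(4,4): OLD=33934098906886687/281474976710656 → NEW=0, ERR=33934098906886687/281474976710656
(4,5): OLD=875504724539301497/4503599627370496 → NEW=255, ERR=-272913180440174983/4503599627370496
(5,0): OLD=98047758909923/549755813888 → NEW=255, ERR=-42139973631517/549755813888
(5,1): OLD=1762490719978515/17592186044416 → NEW=0, ERR=1762490719978515/17592186044416
(5,2): OLD=26784398077078273/140737488355328 → NEW=255, ERR=-9103661453530367/140737488355328
(5,3): OLD=741900123164811803/4503599627370496 → NEW=255, ERR=-406517781814664677/4503599627370496
(5,4): OLD=1321995700416269403/9007199254740992 → NEW=255, ERR=-974840109542683557/9007199254740992
(5,5): OLD=22373528842052995863/144115188075855872 → NEW=255, ERR=-14375844117290251497/144115188075855872
Output grid:
  Row 0: ####.#  (1 black, running=1)
  Row 1: #.#.##  (2 black, running=3)
  Row 2: ##.##.  (2 black, running=5)
  Row 3: #.#.##  (2 black, running=7)
  Row 4: ####.#  (1 black, running=8)
  Row 5: #.####  (1 black, running=9)

Answer: 9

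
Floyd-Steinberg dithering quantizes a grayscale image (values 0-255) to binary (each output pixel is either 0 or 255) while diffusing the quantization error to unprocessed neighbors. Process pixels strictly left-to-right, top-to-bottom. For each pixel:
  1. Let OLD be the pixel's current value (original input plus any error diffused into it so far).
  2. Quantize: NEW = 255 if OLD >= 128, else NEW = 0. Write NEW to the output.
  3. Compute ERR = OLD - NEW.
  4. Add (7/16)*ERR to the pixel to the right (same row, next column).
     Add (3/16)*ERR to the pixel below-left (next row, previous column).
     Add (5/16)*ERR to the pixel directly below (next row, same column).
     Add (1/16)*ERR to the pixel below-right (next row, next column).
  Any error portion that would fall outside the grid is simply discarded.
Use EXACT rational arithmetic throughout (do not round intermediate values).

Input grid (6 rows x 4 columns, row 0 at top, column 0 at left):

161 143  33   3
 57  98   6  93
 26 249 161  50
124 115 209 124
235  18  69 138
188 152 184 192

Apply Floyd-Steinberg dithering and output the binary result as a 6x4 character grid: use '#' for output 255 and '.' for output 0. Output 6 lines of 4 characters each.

Answer: #...
.#..
.##.
.##.
#..#
#.##

Derivation:
(0,0): OLD=161 → NEW=255, ERR=-94
(0,1): OLD=815/8 → NEW=0, ERR=815/8
(0,2): OLD=9929/128 → NEW=0, ERR=9929/128
(0,3): OLD=75647/2048 → NEW=0, ERR=75647/2048
(1,0): OLD=5981/128 → NEW=0, ERR=5981/128
(1,1): OLD=162763/1024 → NEW=255, ERR=-98357/1024
(1,2): OLD=49511/32768 → NEW=0, ERR=49511/32768
(1,3): OLD=57698945/524288 → NEW=0, ERR=57698945/524288
(2,0): OLD=370153/16384 → NEW=0, ERR=370153/16384
(2,1): OLD=121672403/524288 → NEW=255, ERR=-12021037/524288
(2,2): OLD=174139695/1048576 → NEW=255, ERR=-93247185/1048576
(2,3): OLD=764704307/16777216 → NEW=0, ERR=764704307/16777216
(3,0): OLD=1063348761/8388608 → NEW=0, ERR=1063348761/8388608
(3,1): OLD=19868382983/134217728 → NEW=255, ERR=-14357137657/134217728
(3,2): OLD=303921438329/2147483648 → NEW=255, ERR=-243686891911/2147483648
(3,3): OLD=2853239835855/34359738368 → NEW=0, ERR=2853239835855/34359738368
(4,0): OLD=546655145189/2147483648 → NEW=255, ERR=-953185051/2147483648
(4,1): OLD=-497805705105/17179869184 → NEW=0, ERR=-497805705105/17179869184
(4,2): OLD=16353212201295/549755813888 → NEW=0, ERR=16353212201295/549755813888
(4,3): OLD=1494208665012953/8796093022208 → NEW=255, ERR=-748795055650087/8796093022208
(5,0): OLD=50145501988117/274877906944 → NEW=255, ERR=-19948364282603/274877906944
(5,1): OLD=1026895747833203/8796093022208 → NEW=0, ERR=1026895747833203/8796093022208
(5,2): OLD=996592605636011/4398046511104 → NEW=255, ERR=-124909254695509/4398046511104
(5,3): OLD=21790544315456135/140737488355328 → NEW=255, ERR=-14097515215152505/140737488355328
Row 0: #...
Row 1: .#..
Row 2: .##.
Row 3: .##.
Row 4: #..#
Row 5: #.##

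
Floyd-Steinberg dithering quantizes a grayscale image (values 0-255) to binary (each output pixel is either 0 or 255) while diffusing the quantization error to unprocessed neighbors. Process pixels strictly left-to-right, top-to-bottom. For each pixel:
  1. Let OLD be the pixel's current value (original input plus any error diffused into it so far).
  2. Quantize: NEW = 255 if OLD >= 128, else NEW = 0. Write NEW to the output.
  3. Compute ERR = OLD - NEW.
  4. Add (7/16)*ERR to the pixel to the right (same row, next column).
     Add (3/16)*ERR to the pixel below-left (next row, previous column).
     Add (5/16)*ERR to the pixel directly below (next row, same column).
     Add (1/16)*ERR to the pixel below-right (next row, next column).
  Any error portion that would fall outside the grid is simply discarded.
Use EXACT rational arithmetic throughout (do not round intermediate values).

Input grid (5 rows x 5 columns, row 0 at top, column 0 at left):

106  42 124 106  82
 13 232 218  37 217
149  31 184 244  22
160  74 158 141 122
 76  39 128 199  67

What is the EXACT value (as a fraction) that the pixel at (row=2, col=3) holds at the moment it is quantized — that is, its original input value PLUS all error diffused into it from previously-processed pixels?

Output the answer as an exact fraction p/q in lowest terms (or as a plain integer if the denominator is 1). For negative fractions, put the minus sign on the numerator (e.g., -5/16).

Answer: 31151289279/134217728

Derivation:
(0,0): OLD=106 → NEW=0, ERR=106
(0,1): OLD=707/8 → NEW=0, ERR=707/8
(0,2): OLD=20821/128 → NEW=255, ERR=-11819/128
(0,3): OLD=134355/2048 → NEW=0, ERR=134355/2048
(0,4): OLD=3627461/32768 → NEW=0, ERR=3627461/32768
(1,0): OLD=8025/128 → NEW=0, ERR=8025/128
(1,1): OLD=282991/1024 → NEW=255, ERR=21871/1024
(1,2): OLD=7088155/32768 → NEW=255, ERR=-1267685/32768
(1,3): OLD=7282495/131072 → NEW=0, ERR=7282495/131072
(1,4): OLD=587207389/2097152 → NEW=255, ERR=52433629/2097152
(2,0): OLD=2827829/16384 → NEW=255, ERR=-1350091/16384
(2,1): OLD=-897641/524288 → NEW=0, ERR=-897641/524288
(2,2): OLD=1534393477/8388608 → NEW=255, ERR=-604701563/8388608
(2,3): OLD=31151289279/134217728 → NEW=255, ERR=-3074231361/134217728
Target (2,3): original=244, with diffused error = 31151289279/134217728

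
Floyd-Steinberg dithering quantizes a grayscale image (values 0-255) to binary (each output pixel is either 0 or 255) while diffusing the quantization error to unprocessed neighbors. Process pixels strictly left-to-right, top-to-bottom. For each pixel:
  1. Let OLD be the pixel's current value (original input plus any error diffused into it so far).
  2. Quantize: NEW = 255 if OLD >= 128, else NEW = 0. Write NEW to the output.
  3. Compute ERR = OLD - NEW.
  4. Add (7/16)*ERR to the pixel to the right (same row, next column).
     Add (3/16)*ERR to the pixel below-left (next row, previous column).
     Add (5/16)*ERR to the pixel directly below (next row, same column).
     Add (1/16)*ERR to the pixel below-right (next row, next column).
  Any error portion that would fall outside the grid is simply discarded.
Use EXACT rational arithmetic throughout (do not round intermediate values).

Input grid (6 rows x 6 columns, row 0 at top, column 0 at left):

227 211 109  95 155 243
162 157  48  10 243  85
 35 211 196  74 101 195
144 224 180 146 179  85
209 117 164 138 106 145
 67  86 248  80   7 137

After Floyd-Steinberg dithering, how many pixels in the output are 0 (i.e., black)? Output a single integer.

(0,0): OLD=227 → NEW=255, ERR=-28
(0,1): OLD=795/4 → NEW=255, ERR=-225/4
(0,2): OLD=5401/64 → NEW=0, ERR=5401/64
(0,3): OLD=135087/1024 → NEW=255, ERR=-126033/1024
(0,4): OLD=1657289/16384 → NEW=0, ERR=1657289/16384
(0,5): OLD=75302015/262144 → NEW=255, ERR=8455295/262144
(1,0): OLD=9133/64 → NEW=255, ERR=-7187/64
(1,1): OLD=53435/512 → NEW=0, ERR=53435/512
(1,2): OLD=1530903/16384 → NEW=0, ERR=1530903/16384
(1,3): OLD=2402411/65536 → NEW=0, ERR=2402411/65536
(1,4): OLD=1212167937/4194304 → NEW=255, ERR=142620417/4194304
(1,5): OLD=7803285943/67108864 → NEW=0, ERR=7803285943/67108864
(2,0): OLD=159545/8192 → NEW=0, ERR=159545/8192
(2,1): OLD=68848451/262144 → NEW=255, ERR=2001731/262144
(2,2): OLD=1014755593/4194304 → NEW=255, ERR=-54791927/4194304
(2,3): OLD=3085528193/33554432 → NEW=0, ERR=3085528193/33554432
(2,4): OLD=188924878979/1073741824 → NEW=255, ERR=-84879286141/1073741824
(2,5): OLD=3416693190085/17179869184 → NEW=255, ERR=-964173451835/17179869184
(3,0): OLD=635512169/4194304 → NEW=255, ERR=-434035351/4194304
(3,1): OLD=6035793909/33554432 → NEW=255, ERR=-2520586251/33554432
(3,2): OLD=43156894735/268435456 → NEW=255, ERR=-25294146545/268435456
(3,3): OLD=2025044716749/17179869184 → NEW=0, ERR=2025044716749/17179869184
(3,4): OLD=27637692774125/137438953472 → NEW=255, ERR=-7409240361235/137438953472
(3,5): OLD=85620807493827/2199023255552 → NEW=0, ERR=85620807493827/2199023255552
(4,0): OLD=87282847815/536870912 → NEW=255, ERR=-49619234745/536870912
(4,1): OLD=248719399771/8589934592 → NEW=0, ERR=248719399771/8589934592
(4,2): OLD=45252515430945/274877906944 → NEW=255, ERR=-24841350839775/274877906944
(4,3): OLD=524687891764357/4398046511104 → NEW=0, ERR=524687891764357/4398046511104
(4,4): OLD=10978559959835989/70368744177664 → NEW=255, ERR=-6965469805468331/70368744177664
(4,5): OLD=124402995987962163/1125899906842624 → NEW=0, ERR=124402995987962163/1125899906842624
(5,0): OLD=5985029302337/137438953472 → NEW=0, ERR=5985029302337/137438953472
(5,1): OLD=401888413442257/4398046511104 → NEW=0, ERR=401888413442257/4398046511104
(5,2): OLD=9989383695475147/35184372088832 → NEW=255, ERR=1017368812822987/35184372088832
(5,3): OLD=119034392036692905/1125899906842624 → NEW=0, ERR=119034392036692905/1125899906842624
(5,4): OLD=113704129705164953/2251799813685248 → NEW=0, ERR=113704129705164953/2251799813685248
(5,5): OLD=6753009025638853325/36028797018963968 → NEW=255, ERR=-2434334214196958515/36028797018963968
Output grid:
  Row 0: ##.#.#  (2 black, running=2)
  Row 1: #...#.  (4 black, running=6)
  Row 2: .##.##  (2 black, running=8)
  Row 3: ###.#.  (2 black, running=10)
  Row 4: #.#.#.  (3 black, running=13)
  Row 5: ..#..#  (4 black, running=17)

Answer: 17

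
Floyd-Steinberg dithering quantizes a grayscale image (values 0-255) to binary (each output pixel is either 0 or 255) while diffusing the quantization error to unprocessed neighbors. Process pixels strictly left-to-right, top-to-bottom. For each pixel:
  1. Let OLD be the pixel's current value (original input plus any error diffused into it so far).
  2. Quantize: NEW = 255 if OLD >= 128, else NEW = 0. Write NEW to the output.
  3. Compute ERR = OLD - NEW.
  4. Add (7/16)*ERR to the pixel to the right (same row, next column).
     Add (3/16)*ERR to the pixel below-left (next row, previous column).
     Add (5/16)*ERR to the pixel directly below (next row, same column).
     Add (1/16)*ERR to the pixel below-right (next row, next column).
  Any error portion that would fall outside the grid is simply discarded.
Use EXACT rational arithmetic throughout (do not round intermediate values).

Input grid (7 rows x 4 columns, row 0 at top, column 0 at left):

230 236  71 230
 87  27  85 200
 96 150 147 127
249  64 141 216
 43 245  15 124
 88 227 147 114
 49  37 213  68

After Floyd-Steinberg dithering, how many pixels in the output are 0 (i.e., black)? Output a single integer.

Answer: 14

Derivation:
(0,0): OLD=230 → NEW=255, ERR=-25
(0,1): OLD=3601/16 → NEW=255, ERR=-479/16
(0,2): OLD=14823/256 → NEW=0, ERR=14823/256
(0,3): OLD=1045841/4096 → NEW=255, ERR=1361/4096
(1,0): OLD=18835/256 → NEW=0, ERR=18835/256
(1,1): OLD=121093/2048 → NEW=0, ERR=121093/2048
(1,2): OLD=8333161/65536 → NEW=0, ERR=8333161/65536
(1,3): OLD=271950895/1048576 → NEW=255, ERR=4564015/1048576
(2,0): OLD=4262407/32768 → NEW=255, ERR=-4093433/32768
(2,1): OLD=149174461/1048576 → NEW=255, ERR=-118212419/1048576
(2,2): OLD=297638545/2097152 → NEW=255, ERR=-237135215/2097152
(2,3): OLD=2913767661/33554432 → NEW=0, ERR=2913767661/33554432
(3,0): OLD=3167940247/16777216 → NEW=255, ERR=-1110249833/16777216
(3,1): OLD=-7835956023/268435456 → NEW=0, ERR=-7835956023/268435456
(3,2): OLD=438640203575/4294967296 → NEW=0, ERR=438640203575/4294967296
(3,3): OLD=19293046782721/68719476736 → NEW=255, ERR=1769580215041/68719476736
(4,0): OLD=72355739019/4294967296 → NEW=0, ERR=72355739019/4294967296
(4,1): OLD=8873791072545/34359738368 → NEW=255, ERR=112057788705/34359738368
(4,2): OLD=56455435647745/1099511627776 → NEW=0, ERR=56455435647745/1099511627776
(4,3): OLD=2830477428360279/17592186044416 → NEW=255, ERR=-1655530012965801/17592186044416
(5,0): OLD=51608914549019/549755813888 → NEW=0, ERR=51608914549019/549755813888
(5,1): OLD=4921769658093597/17592186044416 → NEW=255, ERR=435762216767517/17592186044416
(5,2): OLD=1376074234205569/8796093022208 → NEW=255, ERR=-866929486457471/8796093022208
(5,3): OLD=12576771440145105/281474976710656 → NEW=0, ERR=12576771440145105/281474976710656
(6,0): OLD=23356986836967735/281474976710656 → NEW=0, ERR=23356986836967735/281474976710656
(6,1): OLD=308191604962064369/4503599627370496 → NEW=0, ERR=308191604962064369/4503599627370496
(6,2): OLD=16001509436101424583/72057594037927936 → NEW=255, ERR=-2373177043570199097/72057594037927936
(6,3): OLD=70782804098600332657/1152921504606846976 → NEW=0, ERR=70782804098600332657/1152921504606846976
Output grid:
  Row 0: ##.#  (1 black, running=1)
  Row 1: ...#  (3 black, running=4)
  Row 2: ###.  (1 black, running=5)
  Row 3: #..#  (2 black, running=7)
  Row 4: .#.#  (2 black, running=9)
  Row 5: .##.  (2 black, running=11)
  Row 6: ..#.  (3 black, running=14)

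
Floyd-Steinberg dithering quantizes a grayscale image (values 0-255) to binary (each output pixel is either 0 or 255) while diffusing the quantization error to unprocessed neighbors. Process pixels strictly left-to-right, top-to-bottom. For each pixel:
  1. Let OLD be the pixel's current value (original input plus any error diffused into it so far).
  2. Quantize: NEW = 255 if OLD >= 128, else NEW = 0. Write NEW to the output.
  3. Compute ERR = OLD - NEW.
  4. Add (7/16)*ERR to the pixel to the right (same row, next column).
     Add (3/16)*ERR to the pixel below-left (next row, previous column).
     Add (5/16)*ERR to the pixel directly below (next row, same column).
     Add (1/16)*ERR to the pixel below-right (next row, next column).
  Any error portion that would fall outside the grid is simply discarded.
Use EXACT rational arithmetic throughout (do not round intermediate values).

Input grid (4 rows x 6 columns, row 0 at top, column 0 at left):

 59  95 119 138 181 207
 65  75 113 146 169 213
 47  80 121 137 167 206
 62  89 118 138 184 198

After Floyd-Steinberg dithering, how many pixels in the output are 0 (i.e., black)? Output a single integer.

Answer: 11

Derivation:
(0,0): OLD=59 → NEW=0, ERR=59
(0,1): OLD=1933/16 → NEW=0, ERR=1933/16
(0,2): OLD=43995/256 → NEW=255, ERR=-21285/256
(0,3): OLD=416253/4096 → NEW=0, ERR=416253/4096
(0,4): OLD=14775787/65536 → NEW=255, ERR=-1935893/65536
(0,5): OLD=203503981/1048576 → NEW=255, ERR=-63882899/1048576
(1,0): OLD=27159/256 → NEW=0, ERR=27159/256
(1,1): OLD=301601/2048 → NEW=255, ERR=-220639/2048
(1,2): OLD=4357429/65536 → NEW=0, ERR=4357429/65536
(1,3): OLD=51409425/262144 → NEW=255, ERR=-15437295/262144
(1,4): OLD=2163145875/16777216 → NEW=255, ERR=-2115044205/16777216
(1,5): OLD=36765222165/268435456 → NEW=255, ERR=-31685819115/268435456
(2,0): OLD=1964539/32768 → NEW=0, ERR=1964539/32768
(2,1): OLD=96112377/1048576 → NEW=0, ERR=96112377/1048576
(2,2): OLD=2753209387/16777216 → NEW=255, ERR=-1524980693/16777216
(2,3): OLD=7965613715/134217728 → NEW=0, ERR=7965613715/134217728
(2,4): OLD=548709346617/4294967296 → NEW=0, ERR=548709346617/4294967296
(2,5): OLD=14920860788255/68719476736 → NEW=255, ERR=-2602605779425/68719476736
(3,0): OLD=1642850763/16777216 → NEW=0, ERR=1642850763/16777216
(3,1): OLD=19755301487/134217728 → NEW=255, ERR=-14470219153/134217728
(3,2): OLD=63655767037/1073741824 → NEW=0, ERR=63655767037/1073741824
(3,3): OLD=13795880443447/68719476736 → NEW=255, ERR=-3727586124233/68719476736
(3,4): OLD=108192180627159/549755813888 → NEW=255, ERR=-31995551914281/549755813888
(3,5): OLD=1483788120187193/8796093022208 → NEW=255, ERR=-759215600475847/8796093022208
Output grid:
  Row 0: ..#.##  (3 black, running=3)
  Row 1: .#.###  (2 black, running=5)
  Row 2: ..#..#  (4 black, running=9)
  Row 3: .#.###  (2 black, running=11)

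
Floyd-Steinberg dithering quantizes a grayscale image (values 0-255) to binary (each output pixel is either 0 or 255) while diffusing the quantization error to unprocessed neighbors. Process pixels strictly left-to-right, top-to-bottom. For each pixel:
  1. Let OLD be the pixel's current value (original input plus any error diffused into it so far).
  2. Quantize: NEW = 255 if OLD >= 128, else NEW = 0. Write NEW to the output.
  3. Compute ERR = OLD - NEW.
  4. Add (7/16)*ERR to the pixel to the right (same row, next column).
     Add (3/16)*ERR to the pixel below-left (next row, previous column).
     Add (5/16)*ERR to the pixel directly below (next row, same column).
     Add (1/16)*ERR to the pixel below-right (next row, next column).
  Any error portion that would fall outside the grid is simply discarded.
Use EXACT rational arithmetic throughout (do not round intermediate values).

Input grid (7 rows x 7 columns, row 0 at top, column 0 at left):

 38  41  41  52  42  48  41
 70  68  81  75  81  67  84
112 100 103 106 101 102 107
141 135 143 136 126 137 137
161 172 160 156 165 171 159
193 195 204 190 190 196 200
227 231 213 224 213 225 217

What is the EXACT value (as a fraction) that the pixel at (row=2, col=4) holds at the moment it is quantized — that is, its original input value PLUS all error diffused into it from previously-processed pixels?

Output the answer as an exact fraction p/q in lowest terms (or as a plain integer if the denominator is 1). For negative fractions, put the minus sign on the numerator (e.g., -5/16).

(0,0): OLD=38 → NEW=0, ERR=38
(0,1): OLD=461/8 → NEW=0, ERR=461/8
(0,2): OLD=8475/128 → NEW=0, ERR=8475/128
(0,3): OLD=165821/2048 → NEW=0, ERR=165821/2048
(0,4): OLD=2537003/32768 → NEW=0, ERR=2537003/32768
(0,5): OLD=42924845/524288 → NEW=0, ERR=42924845/524288
(0,6): OLD=644406843/8388608 → NEW=0, ERR=644406843/8388608
(1,0): OLD=11863/128 → NEW=0, ERR=11863/128
(1,1): OLD=144737/1024 → NEW=255, ERR=-116383/1024
(1,2): OLD=2318325/32768 → NEW=0, ERR=2318325/32768
(1,3): OLD=19649041/131072 → NEW=255, ERR=-13774319/131072
(1,4): OLD=667981267/8388608 → NEW=0, ERR=667981267/8388608
(1,5): OLD=9842568771/67108864 → NEW=255, ERR=-7270191549/67108864
(1,6): OLD=70573626253/1073741824 → NEW=0, ERR=70573626253/1073741824
(2,0): OLD=1960379/16384 → NEW=0, ERR=1960379/16384
(2,1): OLD=71244729/524288 → NEW=255, ERR=-62448711/524288
(2,2): OLD=387471723/8388608 → NEW=0, ERR=387471723/8388608
(2,3): OLD=7564517075/67108864 → NEW=0, ERR=7564517075/67108864
(2,4): OLD=79627884227/536870912 → NEW=255, ERR=-57274198333/536870912
Target (2,4): original=101, with diffused error = 79627884227/536870912

Answer: 79627884227/536870912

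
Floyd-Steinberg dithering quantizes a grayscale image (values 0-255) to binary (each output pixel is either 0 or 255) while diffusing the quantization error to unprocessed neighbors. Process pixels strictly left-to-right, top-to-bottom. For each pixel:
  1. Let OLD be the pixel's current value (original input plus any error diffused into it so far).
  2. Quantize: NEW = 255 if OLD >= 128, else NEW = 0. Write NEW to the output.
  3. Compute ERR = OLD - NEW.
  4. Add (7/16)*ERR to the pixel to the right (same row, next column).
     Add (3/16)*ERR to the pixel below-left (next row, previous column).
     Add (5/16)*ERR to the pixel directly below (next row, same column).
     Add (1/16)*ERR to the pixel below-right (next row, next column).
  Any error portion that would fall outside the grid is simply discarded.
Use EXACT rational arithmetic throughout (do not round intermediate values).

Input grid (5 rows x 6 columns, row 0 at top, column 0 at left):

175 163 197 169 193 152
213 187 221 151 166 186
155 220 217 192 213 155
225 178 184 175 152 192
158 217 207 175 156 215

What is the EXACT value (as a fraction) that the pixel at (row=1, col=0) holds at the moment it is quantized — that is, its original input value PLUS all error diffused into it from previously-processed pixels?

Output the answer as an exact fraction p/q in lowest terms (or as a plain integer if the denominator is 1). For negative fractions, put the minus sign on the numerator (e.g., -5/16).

(0,0): OLD=175 → NEW=255, ERR=-80
(0,1): OLD=128 → NEW=255, ERR=-127
(0,2): OLD=2263/16 → NEW=255, ERR=-1817/16
(0,3): OLD=30545/256 → NEW=0, ERR=30545/256
(0,4): OLD=1004343/4096 → NEW=255, ERR=-40137/4096
(0,5): OLD=9680513/65536 → NEW=255, ERR=-7031167/65536
(1,0): OLD=2627/16 → NEW=255, ERR=-1453/16
Target (1,0): original=213, with diffused error = 2627/16

Answer: 2627/16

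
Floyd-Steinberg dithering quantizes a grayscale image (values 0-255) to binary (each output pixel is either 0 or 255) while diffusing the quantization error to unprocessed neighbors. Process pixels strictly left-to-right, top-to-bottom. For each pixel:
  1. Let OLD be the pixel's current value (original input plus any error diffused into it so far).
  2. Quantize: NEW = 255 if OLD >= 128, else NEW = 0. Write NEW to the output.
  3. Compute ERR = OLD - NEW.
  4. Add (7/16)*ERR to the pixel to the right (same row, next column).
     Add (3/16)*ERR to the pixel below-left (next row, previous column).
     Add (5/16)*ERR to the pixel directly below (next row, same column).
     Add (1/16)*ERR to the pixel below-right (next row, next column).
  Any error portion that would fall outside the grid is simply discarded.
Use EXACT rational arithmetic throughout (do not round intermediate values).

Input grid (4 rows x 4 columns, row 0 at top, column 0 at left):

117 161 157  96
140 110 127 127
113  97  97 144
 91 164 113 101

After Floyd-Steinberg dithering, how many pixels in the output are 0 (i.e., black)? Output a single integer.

Answer: 9

Derivation:
(0,0): OLD=117 → NEW=0, ERR=117
(0,1): OLD=3395/16 → NEW=255, ERR=-685/16
(0,2): OLD=35397/256 → NEW=255, ERR=-29883/256
(0,3): OLD=184035/4096 → NEW=0, ERR=184035/4096
(1,0): OLD=43145/256 → NEW=255, ERR=-22135/256
(1,1): OLD=90559/2048 → NEW=0, ERR=90559/2048
(1,2): OLD=7577003/65536 → NEW=0, ERR=7577003/65536
(1,3): OLD=193280925/1048576 → NEW=255, ERR=-74105955/1048576
(2,0): OLD=3089061/32768 → NEW=0, ERR=3089061/32768
(2,1): OLD=176512615/1048576 → NEW=255, ERR=-90874265/1048576
(2,2): OLD=177684835/2097152 → NEW=0, ERR=177684835/2097152
(2,3): OLD=5577036599/33554432 → NEW=255, ERR=-2979343561/33554432
(3,0): OLD=1748353621/16777216 → NEW=0, ERR=1748353621/16777216
(3,1): OLD=54837984203/268435456 → NEW=255, ERR=-13613057077/268435456
(3,2): OLD=408990142005/4294967296 → NEW=0, ERR=408990142005/4294967296
(3,3): OLD=8260716807411/68719476736 → NEW=0, ERR=8260716807411/68719476736
Output grid:
  Row 0: .##.  (2 black, running=2)
  Row 1: #..#  (2 black, running=4)
  Row 2: .#.#  (2 black, running=6)
  Row 3: .#..  (3 black, running=9)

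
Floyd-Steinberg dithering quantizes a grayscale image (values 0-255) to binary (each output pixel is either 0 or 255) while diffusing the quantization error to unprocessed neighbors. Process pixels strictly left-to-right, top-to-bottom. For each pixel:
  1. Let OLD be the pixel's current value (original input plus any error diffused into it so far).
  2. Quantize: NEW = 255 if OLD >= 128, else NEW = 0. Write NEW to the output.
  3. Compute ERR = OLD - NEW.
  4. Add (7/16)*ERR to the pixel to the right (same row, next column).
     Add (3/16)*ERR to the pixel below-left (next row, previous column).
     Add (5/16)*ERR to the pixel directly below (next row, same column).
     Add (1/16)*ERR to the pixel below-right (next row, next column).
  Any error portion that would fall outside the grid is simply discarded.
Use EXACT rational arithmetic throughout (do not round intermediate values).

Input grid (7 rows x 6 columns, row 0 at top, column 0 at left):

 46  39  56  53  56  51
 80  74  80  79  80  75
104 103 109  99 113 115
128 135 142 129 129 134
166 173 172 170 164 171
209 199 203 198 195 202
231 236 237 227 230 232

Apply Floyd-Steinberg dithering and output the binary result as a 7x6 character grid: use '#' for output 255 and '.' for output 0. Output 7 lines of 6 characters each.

(0,0): OLD=46 → NEW=0, ERR=46
(0,1): OLD=473/8 → NEW=0, ERR=473/8
(0,2): OLD=10479/128 → NEW=0, ERR=10479/128
(0,3): OLD=181897/2048 → NEW=0, ERR=181897/2048
(0,4): OLD=3108287/32768 → NEW=0, ERR=3108287/32768
(0,5): OLD=48496697/524288 → NEW=0, ERR=48496697/524288
(1,0): OLD=13499/128 → NEW=0, ERR=13499/128
(1,1): OLD=160605/1024 → NEW=255, ERR=-100515/1024
(1,2): OLD=2719329/32768 → NEW=0, ERR=2719329/32768
(1,3): OLD=21753325/131072 → NEW=255, ERR=-11670035/131072
(1,4): OLD=785046343/8388608 → NEW=0, ERR=785046343/8388608
(1,5): OLD=20237111233/134217728 → NEW=255, ERR=-13988409407/134217728
(2,0): OLD=1942351/16384 → NEW=0, ERR=1942351/16384
(2,1): OLD=76725909/524288 → NEW=255, ERR=-56967531/524288
(2,2): OLD=541627775/8388608 → NEW=0, ERR=541627775/8388608
(2,3): OLD=8197912775/67108864 → NEW=0, ERR=8197912775/67108864
(2,4): OLD=366324794453/2147483648 → NEW=255, ERR=-181283535787/2147483648
(2,5): OLD=1764284273059/34359738368 → NEW=0, ERR=1764284273059/34359738368
(3,0): OLD=1213615391/8388608 → NEW=255, ERR=-925479649/8388608
(3,1): OLD=4851500147/67108864 → NEW=0, ERR=4851500147/67108864
(3,2): OLD=112699422697/536870912 → NEW=255, ERR=-24202659863/536870912
(3,3): OLD=4661203920347/34359738368 → NEW=255, ERR=-4100529363493/34359738368
(3,4): OLD=18601147872059/274877906944 → NEW=0, ERR=18601147872059/274877906944
(3,5): OLD=766913345933973/4398046511104 → NEW=255, ERR=-354588514397547/4398046511104
(4,0): OLD=155776457265/1073741824 → NEW=255, ERR=-118027707855/1073741824
(4,1): OLD=2270366071357/17179869184 → NEW=255, ERR=-2110500570563/17179869184
(4,2): OLD=47448520829479/549755813888 → NEW=0, ERR=47448520829479/549755813888
(4,3): OLD=1586256474034915/8796093022208 → NEW=255, ERR=-656747246628125/8796093022208
(4,4): OLD=18282634419966867/140737488355328 → NEW=255, ERR=-17605425110641773/140737488355328
(4,5): OLD=214609417772571685/2251799813685248 → NEW=0, ERR=214609417772571685/2251799813685248
(5,0): OLD=41675764211207/274877906944 → NEW=255, ERR=-28418102059513/274877906944
(5,1): OLD=1096804367362807/8796093022208 → NEW=0, ERR=1096804367362807/8796093022208
(5,2): OLD=18496202171008461/70368744177664 → NEW=255, ERR=552172405704141/70368744177664
(5,3): OLD=360377543059708383/2251799813685248 → NEW=255, ERR=-213831409430029857/2251799813685248
(5,4): OLD=574507812752167247/4503599627370496 → NEW=0, ERR=574507812752167247/4503599627370496
(5,5): OLD=20159909259111793915/72057594037927936 → NEW=255, ERR=1785222779440170235/72057594037927936
(6,0): OLD=31253876582647109/140737488355328 → NEW=255, ERR=-4634182947961531/140737488355328
(6,1): OLD=575492790962766561/2251799813685248 → NEW=255, ERR=1283838473028321/2251799813685248
(6,2): OLD=2068861759368277561/9007199254740992 → NEW=255, ERR=-227974050590675399/9007199254740992
(6,3): OLD=30359426094927091541/144115188075855872 → NEW=255, ERR=-6389946864416155819/144115188075855872
(6,4): OLD=574561640581702388309/2305843009213693952 → NEW=255, ERR=-13428326767789569451/2305843009213693952
(6,5): OLD=9045074607666241831731/36893488147419103232 → NEW=255, ERR=-362764869925629492429/36893488147419103232
Row 0: ......
Row 1: .#.#.#
Row 2: .#..#.
Row 3: #.##.#
Row 4: ##.##.
Row 5: #.##.#
Row 6: ######

Answer: ......
.#.#.#
.#..#.
#.##.#
##.##.
#.##.#
######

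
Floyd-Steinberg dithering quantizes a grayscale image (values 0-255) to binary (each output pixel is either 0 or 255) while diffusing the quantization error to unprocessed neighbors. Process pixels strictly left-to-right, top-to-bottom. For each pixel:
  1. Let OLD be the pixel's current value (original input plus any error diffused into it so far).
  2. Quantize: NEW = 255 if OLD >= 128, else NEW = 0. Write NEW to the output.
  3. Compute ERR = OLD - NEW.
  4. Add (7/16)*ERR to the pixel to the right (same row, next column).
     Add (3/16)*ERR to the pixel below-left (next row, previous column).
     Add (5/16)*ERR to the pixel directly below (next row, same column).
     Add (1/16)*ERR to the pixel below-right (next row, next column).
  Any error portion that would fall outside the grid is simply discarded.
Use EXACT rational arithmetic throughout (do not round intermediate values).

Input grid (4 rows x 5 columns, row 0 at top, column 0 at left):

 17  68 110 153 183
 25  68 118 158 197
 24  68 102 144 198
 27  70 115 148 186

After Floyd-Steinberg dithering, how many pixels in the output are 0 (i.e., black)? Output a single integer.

Answer: 11

Derivation:
(0,0): OLD=17 → NEW=0, ERR=17
(0,1): OLD=1207/16 → NEW=0, ERR=1207/16
(0,2): OLD=36609/256 → NEW=255, ERR=-28671/256
(0,3): OLD=425991/4096 → NEW=0, ERR=425991/4096
(0,4): OLD=14975025/65536 → NEW=255, ERR=-1736655/65536
(1,0): OLD=11381/256 → NEW=0, ERR=11381/256
(1,1): OLD=186547/2048 → NEW=0, ERR=186547/2048
(1,2): OLD=9638191/65536 → NEW=255, ERR=-7073489/65536
(1,3): OLD=34422531/262144 → NEW=255, ERR=-32424189/262144
(1,4): OLD=591838889/4194304 → NEW=255, ERR=-477708631/4194304
(2,0): OLD=1801313/32768 → NEW=0, ERR=1801313/32768
(2,1): OLD=108062139/1048576 → NEW=0, ERR=108062139/1048576
(2,2): OLD=1608253681/16777216 → NEW=0, ERR=1608253681/16777216
(2,3): OLD=31993424195/268435456 → NEW=0, ERR=31993424195/268435456
(2,4): OLD=888288362517/4294967296 → NEW=255, ERR=-206928297963/4294967296
(3,0): OLD=1065381329/16777216 → NEW=0, ERR=1065381329/16777216
(3,1): OLD=20320077821/134217728 → NEW=255, ERR=-13905442819/134217728
(3,2): OLD=551549514223/4294967296 → NEW=255, ERR=-543667146257/4294967296
(3,3): OLD=1089401814647/8589934592 → NEW=0, ERR=1089401814647/8589934592
(3,4): OLD=32143964642931/137438953472 → NEW=255, ERR=-2902968492429/137438953472
Output grid:
  Row 0: ..#.#  (3 black, running=3)
  Row 1: ..###  (2 black, running=5)
  Row 2: ....#  (4 black, running=9)
  Row 3: .##.#  (2 black, running=11)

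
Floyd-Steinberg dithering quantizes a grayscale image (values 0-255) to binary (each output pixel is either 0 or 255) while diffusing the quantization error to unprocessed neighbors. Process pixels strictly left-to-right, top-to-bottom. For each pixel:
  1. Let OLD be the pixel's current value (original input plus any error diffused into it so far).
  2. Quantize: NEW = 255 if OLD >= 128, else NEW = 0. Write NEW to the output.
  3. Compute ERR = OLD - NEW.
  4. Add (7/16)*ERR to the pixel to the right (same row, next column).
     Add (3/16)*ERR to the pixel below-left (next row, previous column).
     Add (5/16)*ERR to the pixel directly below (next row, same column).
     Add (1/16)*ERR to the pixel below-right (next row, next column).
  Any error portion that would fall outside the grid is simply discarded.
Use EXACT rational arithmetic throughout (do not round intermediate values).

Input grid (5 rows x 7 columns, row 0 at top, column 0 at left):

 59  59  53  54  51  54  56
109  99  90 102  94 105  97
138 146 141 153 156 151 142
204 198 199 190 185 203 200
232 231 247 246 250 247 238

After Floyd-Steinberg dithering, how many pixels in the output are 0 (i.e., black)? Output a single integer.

Answer: 14

Derivation:
(0,0): OLD=59 → NEW=0, ERR=59
(0,1): OLD=1357/16 → NEW=0, ERR=1357/16
(0,2): OLD=23067/256 → NEW=0, ERR=23067/256
(0,3): OLD=382653/4096 → NEW=0, ERR=382653/4096
(0,4): OLD=6020907/65536 → NEW=0, ERR=6020907/65536
(0,5): OLD=98769453/1048576 → NEW=0, ERR=98769453/1048576
(0,6): OLD=1630910267/16777216 → NEW=0, ERR=1630910267/16777216
(1,0): OLD=36695/256 → NEW=255, ERR=-28585/256
(1,1): OLD=199137/2048 → NEW=0, ERR=199137/2048
(1,2): OLD=12026869/65536 → NEW=255, ERR=-4684811/65536
(1,3): OLD=32185297/262144 → NEW=0, ERR=32185297/262144
(1,4): OLD=3354186707/16777216 → NEW=255, ERR=-924003373/16777216
(1,5): OLD=18026669251/134217728 → NEW=255, ERR=-16198851389/134217728
(1,6): OLD=172792854797/2147483648 → NEW=0, ERR=172792854797/2147483648
(2,0): OLD=3975995/32768 → NEW=0, ERR=3975995/32768
(2,1): OLD=219245753/1048576 → NEW=255, ERR=-48141127/1048576
(2,2): OLD=2141996395/16777216 → NEW=0, ERR=2141996395/16777216
(2,3): OLD=31196286419/134217728 → NEW=255, ERR=-3029234221/134217728
(2,4): OLD=122362496259/1073741824 → NEW=0, ERR=122362496259/1073741824
(2,5): OLD=6005593462721/34359738368 → NEW=255, ERR=-2756139821119/34359738368
(2,6): OLD=68448869252439/549755813888 → NEW=0, ERR=68448869252439/549755813888
(3,0): OLD=3914287883/16777216 → NEW=255, ERR=-363902197/16777216
(3,1): OLD=27606656687/134217728 → NEW=255, ERR=-6618863953/134217728
(3,2): OLD=225723643581/1073741824 → NEW=255, ERR=-48080521539/1073741824
(3,3): OLD=827654345851/4294967296 → NEW=255, ERR=-267562314629/4294967296
(3,4): OLD=97255431927563/549755813888 → NEW=255, ERR=-42932300613877/549755813888
(3,5): OLD=766292899681745/4398046511104 → NEW=255, ERR=-355208960649775/4398046511104
(3,6): OLD=13972454983978703/70368744177664 → NEW=255, ERR=-3971574781325617/70368744177664
(4,0): OLD=463803526597/2147483648 → NEW=255, ERR=-83804803643/2147483648
(4,1): OLD=6485894210817/34359738368 → NEW=255, ERR=-2275839073023/34359738368
(4,2): OLD=104050004349871/549755813888 → NEW=255, ERR=-36137728191569/549755813888
(4,3): OLD=793110387945013/4398046511104 → NEW=255, ERR=-328391472386507/4398046511104
(4,4): OLD=6118271510512975/35184372088832 → NEW=255, ERR=-2853743372139185/35184372088832
(4,5): OLD=192318094105644431/1125899906842624 → NEW=255, ERR=-94786382139224689/1125899906842624
(4,6): OLD=3215262693849747609/18014398509481984 → NEW=255, ERR=-1378408926068158311/18014398509481984
Output grid:
  Row 0: .......  (7 black, running=7)
  Row 1: #.#.##.  (3 black, running=10)
  Row 2: .#.#.#.  (4 black, running=14)
  Row 3: #######  (0 black, running=14)
  Row 4: #######  (0 black, running=14)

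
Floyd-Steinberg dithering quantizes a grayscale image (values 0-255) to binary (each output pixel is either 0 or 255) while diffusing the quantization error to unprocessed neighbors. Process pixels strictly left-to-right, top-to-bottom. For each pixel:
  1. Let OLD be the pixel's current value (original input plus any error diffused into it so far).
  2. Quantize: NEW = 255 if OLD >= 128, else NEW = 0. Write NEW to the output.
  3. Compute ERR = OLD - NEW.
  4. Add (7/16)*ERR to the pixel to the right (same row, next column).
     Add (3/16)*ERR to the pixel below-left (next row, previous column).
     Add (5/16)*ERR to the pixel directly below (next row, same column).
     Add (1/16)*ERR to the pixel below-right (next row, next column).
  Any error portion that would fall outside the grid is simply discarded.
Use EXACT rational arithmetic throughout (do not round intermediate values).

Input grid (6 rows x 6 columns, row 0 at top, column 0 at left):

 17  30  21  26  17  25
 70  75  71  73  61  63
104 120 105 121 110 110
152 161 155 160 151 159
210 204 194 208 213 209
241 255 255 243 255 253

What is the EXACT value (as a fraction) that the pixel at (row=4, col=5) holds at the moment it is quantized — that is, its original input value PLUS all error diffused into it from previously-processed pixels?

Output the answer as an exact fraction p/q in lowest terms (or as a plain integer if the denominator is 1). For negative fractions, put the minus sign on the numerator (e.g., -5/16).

Answer: 937861011196810827/4503599627370496

Derivation:
(0,0): OLD=17 → NEW=0, ERR=17
(0,1): OLD=599/16 → NEW=0, ERR=599/16
(0,2): OLD=9569/256 → NEW=0, ERR=9569/256
(0,3): OLD=173479/4096 → NEW=0, ERR=173479/4096
(0,4): OLD=2328465/65536 → NEW=0, ERR=2328465/65536
(0,5): OLD=42513655/1048576 → NEW=0, ERR=42513655/1048576
(1,0): OLD=21077/256 → NEW=0, ERR=21077/256
(1,1): OLD=267859/2048 → NEW=255, ERR=-254381/2048
(1,2): OLD=2531023/65536 → NEW=0, ERR=2531023/65536
(1,3): OLD=29394147/262144 → NEW=0, ERR=29394147/262144
(1,4): OLD=2204675081/16777216 → NEW=255, ERR=-2073514999/16777216
(1,5): OLD=6394008175/268435456 → NEW=0, ERR=6394008175/268435456
(2,0): OLD=3487809/32768 → NEW=0, ERR=3487809/32768
(2,1): OLD=146946267/1048576 → NEW=255, ERR=-120440613/1048576
(2,2): OLD=1343491921/16777216 → NEW=0, ERR=1343491921/16777216
(2,3): OLD=22859328777/134217728 → NEW=255, ERR=-11366191863/134217728
(2,4): OLD=196720147611/4294967296 → NEW=0, ERR=196720147611/4294967296
(2,5): OLD=8916884288493/68719476736 → NEW=255, ERR=-8606582279187/68719476736
(3,0): OLD=2746864433/16777216 → NEW=255, ERR=-1531325647/16777216
(3,1): OLD=14339906909/134217728 → NEW=0, ERR=14339906909/134217728
(3,2): OLD=218732008295/1073741824 → NEW=255, ERR=-55072156825/1073741824
(3,3): OLD=8568599563189/68719476736 → NEW=0, ERR=8568599563189/68719476736
(3,4): OLD=105052413736981/549755813888 → NEW=255, ERR=-35135318804459/549755813888
(3,5): OLD=833548446626587/8796093022208 → NEW=0, ERR=833548446626587/8796093022208
(4,0): OLD=432738260927/2147483648 → NEW=255, ERR=-114870069313/2147483648
(4,1): OLD=6826046070835/34359738368 → NEW=255, ERR=-1935687213005/34359738368
(4,2): OLD=201630375649449/1099511627776 → NEW=255, ERR=-78745089433431/1099511627776
(4,3): OLD=3526241234844077/17592186044416 → NEW=255, ERR=-959766206482003/17592186044416
(4,4): OLD=54809007753218173/281474976710656 → NEW=255, ERR=-16967111307999107/281474976710656
(4,5): OLD=937861011196810827/4503599627370496 → NEW=255, ERR=-210556893782665653/4503599627370496
Target (4,5): original=209, with diffused error = 937861011196810827/4503599627370496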